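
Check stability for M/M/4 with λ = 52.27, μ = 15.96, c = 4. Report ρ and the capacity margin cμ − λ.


Total capacity cμ = 4·15.96 = 63.84/hr
ρ = λ/(cμ) = 52.27/63.84 = 0.8188
Stable ⇔ ρ < 1: YES
Spare capacity = cμ − λ = 63.84 − 52.27 = 11.57/hr

Final: ρ = 0.8188; stable; margin = 11.57/hr


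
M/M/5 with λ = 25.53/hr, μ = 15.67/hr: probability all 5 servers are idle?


a = λ/μ = 25.53/15.67 = 1.6292; ρ = a/c = 0.3258
Σ_{k=0}^{4} a^k/k! (terms k=0..4) = 1.00000 + 1.62923 + 1.32719 + 0.72077 + 0.29357 = 4.97076
Tail: a^5/(5!(1−ρ)) = 11.47913/(120·0.6742) = 0.14190
P₀ = 1/(4.97076 + 0.14190) = 1/5.11265 = 0.195593

Final: 0.195593


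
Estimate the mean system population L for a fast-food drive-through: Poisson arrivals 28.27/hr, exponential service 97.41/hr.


ρ = λ/μ = 28.27/97.41 = 0.2902
L = ρ/(1−ρ) = 0.2902/(1 − 0.2902) = 0.2902/0.7098 = 0.4089

Final: 0.4089


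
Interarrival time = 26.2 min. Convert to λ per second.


λ = 1/(interarrival time) in consistent units.
1 second = 0.0166667 min, so λ = 0.0166667/26.2 = 0.0006361 per second

Final: 0.0006361 /sec


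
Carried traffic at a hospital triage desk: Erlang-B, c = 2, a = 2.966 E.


B(2,2.966) = 0.525858 (Erlang-B)
Carried load = a(1 − B) = 2.966·(1 − 0.525858) = 2.966·0.474142 = 1.4063 E

Final: 1.4063 Erlangs


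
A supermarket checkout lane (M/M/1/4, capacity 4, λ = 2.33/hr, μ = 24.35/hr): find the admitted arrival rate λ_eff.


ρ = 0.09569; P_K = (1−ρ)ρ^4/(1−ρ^5) = 0.00007581
λ_eff = λ(1 − P_K) = 2.33·(1 − 0.00007581) = 2.33·0.999924 = 2.3298 /hr

Final: 2.3298 /hr


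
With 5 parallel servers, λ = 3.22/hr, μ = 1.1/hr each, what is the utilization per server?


ρ = λ/(cμ) = 3.22/(5·1.1) = 3.22/5.50 = 0.5855

Final: 0.5855


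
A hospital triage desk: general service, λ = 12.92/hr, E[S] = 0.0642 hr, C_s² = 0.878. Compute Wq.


ρ = λ·E[S] = 12.92·0.0642 = 0.8295
E[S²] = E[S]²(1+C_s²) = 0.0642²·(1+0.878) = 0.007740
Wq = λ·E[S²]/(2(1−ρ)) = 12.92·0.007740/(2·0.1705) = 0.29321 hr

Final: 0.29321 hr


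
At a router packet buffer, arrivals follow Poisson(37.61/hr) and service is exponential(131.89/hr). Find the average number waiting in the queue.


ρ = 37.61/131.89 = 0.2852
Lq = ρ²/(1−ρ) = 0.08132/0.7148 = 0.1138

Final: 0.1138


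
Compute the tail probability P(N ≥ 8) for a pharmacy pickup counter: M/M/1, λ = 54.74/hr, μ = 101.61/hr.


ρ = 54.74/101.61 = 0.5387
P(N ≥ n) = ρ^n = 0.5387^8 = 0.007095

Final: 0.007095


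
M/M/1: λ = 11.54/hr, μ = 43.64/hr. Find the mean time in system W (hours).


W = 1/(μ−λ) = 1/(43.64 − 11.54) = 1/32.10 = 0.03115 hr

Final: 0.03115 hr


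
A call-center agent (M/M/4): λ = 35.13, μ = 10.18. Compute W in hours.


a = 3.4509; ρ = 0.8627; P₀ = 0.016584
Lq = P₀·a^c·ρ/(c!(1−ρ)²) = 4.48613
Wq = Lq/λ = 4.48613/35.13 = 0.12770 hr
W = Wq + 1/μ = 0.12770 + 0.09823 = 0.22593 hr

Final: 0.22593 hr


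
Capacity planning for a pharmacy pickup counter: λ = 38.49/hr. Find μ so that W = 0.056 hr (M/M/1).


W = 1/(μ−λ) ⇒ μ − λ = 1/W = 1/0.056 = 17.8571
μ = λ + 1/W = 38.49 + 17.8571 = 56.3471 per hr

Final: 56.3471 /hr


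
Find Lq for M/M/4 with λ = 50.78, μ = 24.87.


a = λ/μ = 2.0418; ρ = a/4 = 0.5105
P₀ = 0.124620
Lq = P₀·a^c·ρ / (c!·(1−ρ)²) = 0.124620·17.38072·0.5105/(24·0.23965)
= 0.19223

Final: 0.19223


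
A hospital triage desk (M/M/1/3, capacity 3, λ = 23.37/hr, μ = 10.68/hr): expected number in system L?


ρ = 23.37/10.68 = 2.1882
L = ρ[1 − (K+1)ρ^K + Kρ^(K+1)] / [(1−ρ)(1−ρ^(K+1))]
Numerator: 2.1882·(1 − 4·10.477614 + 3·22.927138) = 60.987294
Denominator: (-1.1882)·(-21.927138) = 26.053874
L = 60.987294/26.053874 = 2.3408

Final: 2.3408


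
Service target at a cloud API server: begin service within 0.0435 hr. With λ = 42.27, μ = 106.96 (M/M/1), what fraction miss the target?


ρ = 42.27/106.96 = 0.3952
P(Wq > t) = ρ·e^{−(μ−λ)t} = 0.3952·e^{−2.8140}
= 0.3952·0.059964 = 0.023697

Final: 0.023697


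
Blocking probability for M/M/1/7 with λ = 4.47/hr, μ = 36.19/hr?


ρ = λ/μ = 4.47/36.19 = 0.1235
P_K = (1−ρ)ρ^K/(1−ρ^(K+1)) = (0.8765·0.0000004386)/(1 − 0.00000005417)
= 0.0000003844/1.000000 = 0.0000003844

Final: 0.0000003844


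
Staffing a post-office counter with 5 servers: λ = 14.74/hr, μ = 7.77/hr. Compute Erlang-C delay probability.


a = λ/μ = 1.8970; ρ = a/5 = 0.3794
P₀ = 0.149169 (from M/M/c formula)
C(c,a) = [a^c/(c!(1−ρ))]·P₀ = [24.56871/(120·0.6206)]·0.149169
= 0.32991·0.149169 = 0.049212

Final: 0.049212


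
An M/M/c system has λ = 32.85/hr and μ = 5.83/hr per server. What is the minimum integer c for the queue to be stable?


Stability requires cμ > λ ⇔ c > λ/μ.
λ/μ = 32.85/5.83 = 5.6346
Minimum integer c = ⌊5.6346⌋ + 1 = 6
Check: 6·5.83 = 34.98 > 32.85, while 5·5.83 = 29.15 ≤ 32.85

Final: 6 servers


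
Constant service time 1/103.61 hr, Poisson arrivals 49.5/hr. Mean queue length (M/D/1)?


ρ = 49.5/103.61 = 0.4778
M/D/1: Lq = ρ²/(2(1−ρ)) = 0.2282/(2·0.5222) = 0.21853

Final: 0.21853


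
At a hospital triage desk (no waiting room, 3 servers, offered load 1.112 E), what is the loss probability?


B(c,a) = (a^c/c!) / Σ_{k=0}^{c} a^k/k!
a^3/3! = 0.229173
Σ terms (k=0..3): 1.00000 + 1.11200 + 0.61827 + 0.22917 = 2.959445
B = 0.229173/2.959445 = 0.077438

Final: 0.077438


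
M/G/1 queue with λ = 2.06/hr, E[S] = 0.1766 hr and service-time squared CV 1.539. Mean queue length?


ρ = λ·E[S] = 2.06·0.1766 = 0.3638
Lq = ρ²(1+C_s²)/(2(1−ρ)) = 0.1323·(1+1.539)/(2·0.6362)
= 0.1323·2.5390/1.2724 = 0.26409

Final: 0.26409


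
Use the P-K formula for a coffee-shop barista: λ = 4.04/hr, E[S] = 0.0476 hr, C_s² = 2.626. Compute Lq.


ρ = λ·E[S] = 4.04·0.0476 = 0.1923
Lq = ρ²(1+C_s²)/(2(1−ρ)) = 0.03698·(1+2.626)/(2·0.8077)
= 0.03698·3.6260/1.6154 = 0.08301

Final: 0.08301


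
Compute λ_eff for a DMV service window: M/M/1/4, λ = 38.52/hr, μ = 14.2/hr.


ρ = 2.7127; P_K = (1−ρ)ρ^4/(1−ρ^5) = 0.635688
λ_eff = λ(1 − P_K) = 38.52·(1 − 0.635688) = 38.52·0.364312 = 14.0333 /hr

Final: 14.0333 /hr


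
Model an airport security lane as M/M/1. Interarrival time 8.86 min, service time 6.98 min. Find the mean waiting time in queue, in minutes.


λ = 60/8.86 = 6.7720 /hr
μ = 60/6.98 = 8.5960 /hr
ρ = λ/μ = 6.7720/8.5960 = 0.7878
Wq = ρ/(μ−λ) = 0.7878/(8.5960−6.7720) = 0.43192 hr
In minutes: 0.43192·60 = 25.915 min

Final: 25.915 min


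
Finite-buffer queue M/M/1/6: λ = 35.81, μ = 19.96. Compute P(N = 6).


ρ = λ/μ = 35.81/19.96 = 1.7941
P_K = (1−ρ)ρ^K/(1−ρ^(K+1)) = (-0.7941·33.347456)/(1 − 59.828276)
= -26.480820/-58.828276 = 0.450138

Final: 0.450138


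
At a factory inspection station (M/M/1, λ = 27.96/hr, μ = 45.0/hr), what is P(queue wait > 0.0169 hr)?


ρ = 27.96/45.0 = 0.6213
P(Wq > t) = ρ·e^{−(μ−λ)t} = 0.6213·e^{−0.2880}
= 0.6213·0.749780 = 0.465863

Final: 0.465863


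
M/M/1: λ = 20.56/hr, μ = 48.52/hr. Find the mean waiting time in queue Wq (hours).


ρ = 20.56/48.52 = 0.4237
Wq = ρ/(μ−λ) = 0.4237/(48.52 − 20.56) = 0.4237/27.96 = 0.01516 hr

Final: 0.01516 hr


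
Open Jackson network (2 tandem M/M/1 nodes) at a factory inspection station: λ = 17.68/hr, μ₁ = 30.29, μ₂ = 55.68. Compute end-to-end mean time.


Each node sees arrival rate λ = 17.68/hr (tandem ⇒ throughput preserved).
W₁ = 1/(μ₁−λ) = 1/(30.29−17.68) = 0.07930 hr
W₂ = 1/(μ₂−λ) = 1/(55.68−17.68) = 0.02632 hr
W_total = W₁ + W₂ = 0.07930 + 0.02632 = 0.10562 hr

Final: 0.10562 hr


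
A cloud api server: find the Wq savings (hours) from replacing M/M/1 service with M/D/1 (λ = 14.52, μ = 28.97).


ρ = 14.52/28.97 = 0.5012
Wq(M/M/1) = ρ/(μ−λ) = 0.5012/14.45 = 0.03469 hr
Wq(M/D/1) = ρ/(2(μ−λ)) = 0.01734 hr
Savings = 0.03469 − 0.01734 = 0.01734 hr

Final: 0.01734 hr


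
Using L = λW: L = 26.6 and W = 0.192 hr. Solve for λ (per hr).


λ = L/W = 26.6/0.192 = 138.5417 /hr

Final: 138.5417 /hr


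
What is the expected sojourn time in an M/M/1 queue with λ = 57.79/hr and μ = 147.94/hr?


W = 1/(μ−λ) = 1/(147.94 − 57.79) = 1/90.15 = 0.01109 hr

Final: 0.01109 hr


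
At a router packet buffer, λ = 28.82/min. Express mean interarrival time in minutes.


Mean interarrival time = 1/λ = 1/28.82 minute = 0.03470 minute
In minutes: 0.03470 × 1 = 0.03470 min

Final: 0.03470 min


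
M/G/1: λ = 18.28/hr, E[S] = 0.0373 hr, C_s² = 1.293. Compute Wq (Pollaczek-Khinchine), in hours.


ρ = λ·E[S] = 18.28·0.0373 = 0.6818
E[S²] = E[S]²(1+C_s²) = 0.0373²·(1+1.293) = 0.003190
Wq = λ·E[S²]/(2(1−ρ)) = 18.28·0.003190/(2·0.3182) = 0.09165 hr

Final: 0.09165 hr


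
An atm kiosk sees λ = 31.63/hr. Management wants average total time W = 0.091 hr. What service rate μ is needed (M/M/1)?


W = 1/(μ−λ) ⇒ μ − λ = 1/W = 1/0.091 = 10.9890
μ = λ + 1/W = 31.63 + 10.9890 = 42.6190 per hr

Final: 42.6190 /hr


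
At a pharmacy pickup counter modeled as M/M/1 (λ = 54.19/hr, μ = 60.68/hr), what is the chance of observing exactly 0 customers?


ρ = 54.19/60.68 = 0.8930
P_n = (1−ρ)·ρ^n = (1 − 0.8930)·0.8930^0 = 0.1070·1.000000 = 0.106955

Final: 0.106955


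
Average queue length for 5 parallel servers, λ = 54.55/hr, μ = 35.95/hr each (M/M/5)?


a = λ/μ = 1.5174; ρ = a/5 = 0.3035
P₀ = 0.218913
Lq = P₀·a^c·ρ / (c!·(1−ρ)²) = 0.218913·8.04413·0.3035/(120·0.48514)
= 0.009180

Final: 0.009180


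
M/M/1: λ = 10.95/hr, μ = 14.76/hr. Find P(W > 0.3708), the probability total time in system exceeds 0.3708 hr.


W ~ Exponential(μ−λ) for M/M/1.
μ − λ = 14.76 − 10.95 = 3.8100
P(W > t) = e^{−(μ−λ)t} = e^{−1.4127} = 0.243473

Final: 0.243473


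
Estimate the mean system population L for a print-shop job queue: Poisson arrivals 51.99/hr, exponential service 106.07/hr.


ρ = λ/μ = 51.99/106.07 = 0.4901
L = ρ/(1−ρ) = 0.4901/(1 − 0.4901) = 0.4901/0.5099 = 0.9614

Final: 0.9614


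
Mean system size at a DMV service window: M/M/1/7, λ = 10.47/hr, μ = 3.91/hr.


ρ = 10.47/3.91 = 2.6777
L = ρ[1 − (K+1)ρ^K + Kρ^(K+1)] / [(1−ρ)(1−ρ^(K+1))]
Numerator: 2.6777·(1 − 8·987.164366 + 7·2643.378749) = 28403.788044
Denominator: (-1.6777)·(-2642.378749) = 4433.249257
L = 28403.788044/4433.249257 = 6.4070

Final: 6.4070


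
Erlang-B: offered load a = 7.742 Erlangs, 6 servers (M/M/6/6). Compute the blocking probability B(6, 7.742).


B(c,a) = (a^c/c!) / Σ_{k=0}^{c} a^k/k!
a^6/6! = 299.079403
Σ terms (k=0..6): 1.00000 + 7.74200 + 29.96928 + 77.34073 + 149.69298 + 231.78461 + 299.07940 = 796.608996
B = 299.079403/796.608996 = 0.375441

Final: 0.375441


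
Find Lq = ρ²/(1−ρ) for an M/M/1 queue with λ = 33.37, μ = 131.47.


ρ = 33.37/131.47 = 0.2538
Lq = ρ²/(1−ρ) = 0.06443/0.7462 = 0.08634

Final: 0.08634


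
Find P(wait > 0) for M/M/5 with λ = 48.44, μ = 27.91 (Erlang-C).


a = λ/μ = 1.7356; ρ = a/5 = 0.3471
P₀ = 0.175682 (from M/M/c formula)
C(c,a) = [a^c/(c!(1−ρ))]·P₀ = [15.74786/(120·0.6529)]·0.175682
= 0.20100·0.175682 = 0.035313

Final: 0.035313


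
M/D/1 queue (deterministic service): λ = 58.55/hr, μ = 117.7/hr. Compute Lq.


ρ = 58.55/117.7 = 0.4975
M/D/1: Lq = ρ²/(2(1−ρ)) = 0.2475/(2·0.5025) = 0.24620

Final: 0.24620


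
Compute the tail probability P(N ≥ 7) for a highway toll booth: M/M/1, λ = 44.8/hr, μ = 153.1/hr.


ρ = 44.8/153.1 = 0.2926
P(N ≥ n) = ρ^n = 0.2926^7 = 0.0001837

Final: 0.0001837


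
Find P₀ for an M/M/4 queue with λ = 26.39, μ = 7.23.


a = λ/μ = 26.39/7.23 = 3.6501; ρ = a/c = 0.9125
Σ_{k=0}^{3} a^k/k! (terms k=0..3) = 1.00000 + 3.65007 + 6.66150 + 8.10498 = 19.41655
Tail: a^4/(4!(1−ρ)) = 177.50246/(24·0.08748) = 84.54168
P₀ = 1/(19.41655 + 84.54168) = 1/103.95824 = 0.009619

Final: 0.009619


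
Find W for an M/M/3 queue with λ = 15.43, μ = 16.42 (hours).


a = 0.9397; ρ = 0.3132; P₀ = 0.387205
Lq = P₀·a^c·ρ/(c!(1−ρ)²) = 0.03557
Wq = Lq/λ = 0.03557/15.43 = 0.002305 hr
W = Wq + 1/μ = 0.002305 + 0.06090 = 0.06321 hr

Final: 0.06321 hr


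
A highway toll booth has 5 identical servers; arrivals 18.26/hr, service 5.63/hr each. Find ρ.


ρ = λ/(cμ) = 18.26/(5·5.63) = 18.26/28.15 = 0.6487

Final: 0.6487


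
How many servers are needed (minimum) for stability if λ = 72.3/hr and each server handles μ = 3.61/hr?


Stability requires cμ > λ ⇔ c > λ/μ.
λ/μ = 72.3/3.61 = 20.0277
Minimum integer c = ⌊20.0277⌋ + 1 = 21
Check: 21·3.61 = 75.81 > 72.3, while 20·3.61 = 72.20 ≤ 72.3

Final: 21 servers


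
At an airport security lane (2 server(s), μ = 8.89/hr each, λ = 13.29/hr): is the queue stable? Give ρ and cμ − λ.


Total capacity cμ = 2·8.89 = 17.78/hr
ρ = λ/(cμ) = 13.29/17.78 = 0.7475
Stable ⇔ ρ < 1: YES
Spare capacity = cμ − λ = 17.78 − 13.29 = 4.49/hr

Final: ρ = 0.7475; stable; margin = 4.49/hr


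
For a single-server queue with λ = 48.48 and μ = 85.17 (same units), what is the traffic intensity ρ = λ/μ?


ρ = λ/μ = 48.48/85.17 = 0.5692

Final: 0.5692


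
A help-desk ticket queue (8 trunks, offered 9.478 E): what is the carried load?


B(8,9.478) = 0.313243 (Erlang-B)
Carried load = a(1 − B) = 9.478·(1 − 0.313243) = 9.478·0.686757 = 6.5091 E

Final: 6.5091 Erlangs


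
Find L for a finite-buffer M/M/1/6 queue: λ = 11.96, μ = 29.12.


ρ = 11.96/29.12 = 0.4107
L = ρ[1 − (K+1)ρ^K + Kρ^(K+1)] / [(1−ρ)(1−ρ^(K+1))]
Numerator: 0.4107·(1 − 7·0.004800 + 6·0.001971) = 0.401772
Denominator: (0.5893)·(0.998029) = 0.588124
L = 0.401772/0.588124 = 0.6831

Final: 0.6831


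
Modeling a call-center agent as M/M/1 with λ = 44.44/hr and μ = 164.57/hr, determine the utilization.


ρ = λ/μ = 44.44/164.57 = 0.2700

Final: 0.2700


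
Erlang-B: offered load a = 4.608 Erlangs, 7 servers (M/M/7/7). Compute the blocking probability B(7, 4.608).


B(c,a) = (a^c/c!) / Σ_{k=0}^{c} a^k/k!
a^7/7! = 8.752997
Σ terms (k=0..7): 1.00000 + 4.60800 + 10.61683 + 16.30745 + 18.78619 + 17.31335 + 13.29665 + 8.75300 = 90.681472
B = 8.752997/90.681472 = 0.096525

Final: 0.096525


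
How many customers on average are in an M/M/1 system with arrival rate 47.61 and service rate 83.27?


ρ = λ/μ = 47.61/83.27 = 0.5718
L = ρ/(1−ρ) = 0.5718/(1 − 0.5718) = 0.5718/0.4282 = 1.3351

Final: 1.3351


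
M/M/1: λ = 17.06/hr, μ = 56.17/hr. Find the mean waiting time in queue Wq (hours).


ρ = 17.06/56.17 = 0.3037
Wq = ρ/(μ−λ) = 0.3037/(56.17 − 17.06) = 0.3037/39.11 = 0.007766 hr

Final: 0.007766 hr


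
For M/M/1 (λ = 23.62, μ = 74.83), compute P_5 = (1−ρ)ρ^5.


ρ = 23.62/74.83 = 0.3156
P_n = (1−ρ)·ρ^n = (1 − 0.3156)·0.3156^5 = 0.6844·0.003133 = 0.002144

Final: 0.002144


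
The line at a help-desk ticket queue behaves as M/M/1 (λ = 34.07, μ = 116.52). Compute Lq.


ρ = 34.07/116.52 = 0.2924
Lq = ρ²/(1−ρ) = 0.08550/0.7076 = 0.1208

Final: 0.1208


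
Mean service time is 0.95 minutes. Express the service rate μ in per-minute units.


μ = 1/(service time) in consistent units.
1 minute = 1 min, so μ = 1/0.95 = 1.0526 per minute

Final: 1.0526 /min


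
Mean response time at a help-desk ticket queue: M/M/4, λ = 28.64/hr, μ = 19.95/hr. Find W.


a = 1.4356; ρ = 0.3589; P₀ = 0.236116
Lq = P₀·a^c·ρ/(c!(1−ρ)²) = 0.03649
Wq = Lq/λ = 0.03649/28.64 = 0.001274 hr
W = Wq + 1/μ = 0.001274 + 0.05013 = 0.05140 hr

Final: 0.05140 hr


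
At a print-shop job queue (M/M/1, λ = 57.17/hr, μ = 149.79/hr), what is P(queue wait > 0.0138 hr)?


ρ = 57.17/149.79 = 0.3817
P(Wq > t) = ρ·e^{−(μ−λ)t} = 0.3817·e^{−1.2782}
= 0.3817·0.278550 = 0.106314

Final: 0.106314


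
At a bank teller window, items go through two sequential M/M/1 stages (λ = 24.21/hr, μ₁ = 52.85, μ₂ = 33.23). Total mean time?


Each node sees arrival rate λ = 24.21/hr (tandem ⇒ throughput preserved).
W₁ = 1/(μ₁−λ) = 1/(52.85−24.21) = 0.03492 hr
W₂ = 1/(μ₂−λ) = 1/(33.23−24.21) = 0.11086 hr
W_total = W₁ + W₂ = 0.03492 + 0.11086 = 0.14578 hr

Final: 0.14578 hr


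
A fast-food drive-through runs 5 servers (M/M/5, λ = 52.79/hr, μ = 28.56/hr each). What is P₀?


a = λ/μ = 52.79/28.56 = 1.8484; ρ = a/c = 0.3697
Σ_{k=0}^{4} a^k/k! (terms k=0..4) = 1.00000 + 1.84839 + 1.70827 + 1.05252 + 0.48637 = 6.09554
Tail: a^5/(5!(1−ρ)) = 21.57582/(120·0.6303) = 0.28525
P₀ = 1/(6.09554 + 0.28525) = 1/6.38079 = 0.156720

Final: 0.156720


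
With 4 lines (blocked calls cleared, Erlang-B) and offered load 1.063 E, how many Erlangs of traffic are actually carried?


B(4,1.063) = 0.018464 (Erlang-B)
Carried load = a(1 − B) = 1.063·(1 − 0.018464) = 1.063·0.981536 = 1.0434 E

Final: 1.0434 Erlangs


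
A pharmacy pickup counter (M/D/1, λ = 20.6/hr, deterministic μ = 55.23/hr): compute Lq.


ρ = 20.6/55.23 = 0.3730
M/D/1: Lq = ρ²/(2(1−ρ)) = 0.1391/(2·0.6270) = 0.11094

Final: 0.11094


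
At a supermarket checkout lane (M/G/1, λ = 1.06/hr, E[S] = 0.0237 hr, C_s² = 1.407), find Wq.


ρ = λ·E[S] = 1.06·0.0237 = 0.02512
E[S²] = E[S]²(1+C_s²) = 0.0237²·(1+1.407) = 0.001352
Wq = λ·E[S²]/(2(1−ρ)) = 1.06·0.001352/(2·0.9749) = 0.0007350 hr

Final: 0.0007350 hr


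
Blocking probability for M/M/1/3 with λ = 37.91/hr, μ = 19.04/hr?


ρ = λ/μ = 37.91/19.04 = 1.9911
P_K = (1−ρ)ρ^K/(1−ρ^(K+1)) = (-0.9911·7.893335)/(1 − 15.716193)
= -7.822859/-14.716193 = 0.531582

Final: 0.531582


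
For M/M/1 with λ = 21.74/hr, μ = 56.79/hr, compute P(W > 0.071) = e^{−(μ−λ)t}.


W ~ Exponential(μ−λ) for M/M/1.
μ − λ = 56.79 − 21.74 = 35.0500
P(W > t) = e^{−(μ−λ)t} = e^{−2.4885} = 0.083030

Final: 0.083030


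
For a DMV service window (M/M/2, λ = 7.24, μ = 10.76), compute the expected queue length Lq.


a = λ/μ = 0.6729; ρ = a/2 = 0.3364
P₀ = 0.496523
Lq = P₀·a^c·ρ / (c!·(1−ρ)²) = 0.496523·0.45274·0.3364/(2·0.44032)
= 0.08588

Final: 0.08588


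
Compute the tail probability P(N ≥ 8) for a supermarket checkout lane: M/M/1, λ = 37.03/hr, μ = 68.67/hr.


ρ = 37.03/68.67 = 0.5392
P(N ≥ n) = ρ^n = 0.5392^8 = 0.007150

Final: 0.007150


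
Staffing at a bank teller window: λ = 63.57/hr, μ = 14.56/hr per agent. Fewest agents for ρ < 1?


Stability requires cμ > λ ⇔ c > λ/μ.
λ/μ = 63.57/14.56 = 4.3661
Minimum integer c = ⌊4.3661⌋ + 1 = 5
Check: 5·14.56 = 72.80 > 63.57, while 4·14.56 = 58.24 ≤ 63.57

Final: 5 servers


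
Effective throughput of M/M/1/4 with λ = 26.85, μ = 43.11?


ρ = 0.6228; P_K = (1−ρ)ρ^4/(1−ρ^5) = 0.062625
λ_eff = λ(1 − P_K) = 26.85·(1 − 0.062625) = 26.85·0.937375 = 25.1685 /hr

Final: 25.1685 /hr


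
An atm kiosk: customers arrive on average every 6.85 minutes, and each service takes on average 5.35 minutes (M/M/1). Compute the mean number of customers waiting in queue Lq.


λ = 60/6.85 = 8.7591 /hr
μ = 60/5.35 = 11.2150 /hr
ρ = λ/μ = 8.7591/11.2150 = 0.7810
Lq = ρ²/(1−ρ) = 0.6100/0.2190 = 2.7856

Final: 2.7856


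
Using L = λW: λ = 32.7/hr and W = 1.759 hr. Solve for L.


L = λW = 32.7·1.759 = 57.5193

Final: 57.5193


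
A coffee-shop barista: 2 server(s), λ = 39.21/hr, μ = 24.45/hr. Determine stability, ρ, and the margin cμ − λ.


Total capacity cμ = 2·24.45 = 48.90/hr
ρ = λ/(cμ) = 39.21/48.90 = 0.8018
Stable ⇔ ρ < 1: YES
Spare capacity = cμ − λ = 48.90 − 39.21 = 9.69/hr

Final: ρ = 0.8018; stable; margin = 9.69/hr


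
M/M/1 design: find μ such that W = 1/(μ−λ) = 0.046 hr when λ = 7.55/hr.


W = 1/(μ−λ) ⇒ μ − λ = 1/W = 1/0.046 = 21.7391
μ = λ + 1/W = 7.55 + 21.7391 = 29.2891 per hr

Final: 29.2891 /hr


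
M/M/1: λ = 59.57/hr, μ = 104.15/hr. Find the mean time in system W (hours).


W = 1/(μ−λ) = 1/(104.15 − 59.57) = 1/44.58 = 0.02243 hr

Final: 0.02243 hr


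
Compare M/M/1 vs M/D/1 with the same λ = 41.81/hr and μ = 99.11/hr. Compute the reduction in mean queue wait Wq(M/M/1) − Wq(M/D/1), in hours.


ρ = 41.81/99.11 = 0.4219
Wq(M/M/1) = ρ/(μ−λ) = 0.4219/57.30 = 0.007362 hr
Wq(M/D/1) = ρ/(2(μ−λ)) = 0.003681 hr
Savings = 0.007362 − 0.003681 = 0.003681 hr

Final: 0.003681 hr


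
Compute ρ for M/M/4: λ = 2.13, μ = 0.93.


ρ = λ/(cμ) = 2.13/(4·0.93) = 2.13/3.72 = 0.5726

Final: 0.5726


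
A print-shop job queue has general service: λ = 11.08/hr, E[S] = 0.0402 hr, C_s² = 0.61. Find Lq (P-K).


ρ = λ·E[S] = 11.08·0.0402 = 0.4454
Lq = ρ²(1+C_s²)/(2(1−ρ)) = 0.1984·(1+0.61)/(2·0.5546)
= 0.1984·1.6100/1.1092 = 0.28798

Final: 0.28798


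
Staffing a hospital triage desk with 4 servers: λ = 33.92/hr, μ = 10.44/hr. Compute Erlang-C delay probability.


a = λ/μ = 3.2490; ρ = a/4 = 0.8123
P₀ = 0.025016 (from M/M/c formula)
C(c,a) = [a^c/(c!(1−ρ))]·P₀ = [111.43494/(24·0.1877)]·0.025016
= 24.73173·0.025016 = 0.618677

Final: 0.618677


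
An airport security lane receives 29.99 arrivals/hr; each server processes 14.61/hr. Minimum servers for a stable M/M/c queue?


Stability requires cμ > λ ⇔ c > λ/μ.
λ/μ = 29.99/14.61 = 2.0527
Minimum integer c = ⌊2.0527⌋ + 1 = 3
Check: 3·14.61 = 43.83 > 29.99, while 2·14.61 = 29.22 ≤ 29.99

Final: 3 servers


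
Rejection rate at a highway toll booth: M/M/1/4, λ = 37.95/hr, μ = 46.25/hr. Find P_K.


ρ = λ/μ = 37.95/46.25 = 0.8205
P_K = (1−ρ)ρ^K/(1−ρ^(K+1)) = (0.1795·0.453315)/(1 − 0.371963)
= 0.081352/0.628037 = 0.129533

Final: 0.129533


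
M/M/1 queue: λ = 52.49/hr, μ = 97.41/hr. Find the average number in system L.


ρ = λ/μ = 52.49/97.41 = 0.5389
L = ρ/(1−ρ) = 0.5389/(1 − 0.5389) = 0.5389/0.4611 = 1.1685

Final: 1.1685


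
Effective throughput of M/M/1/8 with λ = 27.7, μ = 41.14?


ρ = 0.6733; P_K = (1−ρ)ρ^8/(1−ρ^9) = 0.014203
λ_eff = λ(1 − P_K) = 27.7·(1 − 0.014203) = 27.7·0.985797 = 27.3066 /hr

Final: 27.3066 /hr


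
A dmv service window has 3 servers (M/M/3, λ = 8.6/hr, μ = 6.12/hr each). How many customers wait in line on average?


a = λ/μ = 1.4052; ρ = a/3 = 0.4684
P₀ = 0.234601
Lq = P₀·a^c·ρ / (c!·(1−ρ)²) = 0.234601·2.77486·0.4684/(6·0.28259)
= 0.17984

Final: 0.17984


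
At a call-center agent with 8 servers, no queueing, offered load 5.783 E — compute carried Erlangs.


B(8,5.783) = 0.109964 (Erlang-B)
Carried load = a(1 − B) = 5.783·(1 − 0.109964) = 5.783·0.890036 = 5.1471 E

Final: 5.1471 Erlangs


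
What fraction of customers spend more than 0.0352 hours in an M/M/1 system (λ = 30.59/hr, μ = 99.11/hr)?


W ~ Exponential(μ−λ) for M/M/1.
μ − λ = 99.11 − 30.59 = 68.5200
P(W > t) = e^{−(μ−λ)t} = e^{−2.4119} = 0.089644

Final: 0.089644


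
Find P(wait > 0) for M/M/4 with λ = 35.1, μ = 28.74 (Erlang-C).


a = λ/μ = 1.2213; ρ = a/4 = 0.3053
P₀ = 0.293762 (from M/M/c formula)
C(c,a) = [a^c/(c!(1−ρ))]·P₀ = [2.22475/(24·0.6947)]·0.293762
= 0.13344·0.293762 = 0.039200

Final: 0.039200


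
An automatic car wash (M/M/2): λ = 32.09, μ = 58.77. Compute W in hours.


a = 0.5460; ρ = 0.2730; P₀ = 0.571075
Lq = P₀·a^c·ρ/(c!(1−ρ)²) = 0.04398
Wq = Lq/λ = 0.04398/32.09 = 0.001370 hr
W = Wq + 1/μ = 0.001370 + 0.01702 = 0.01839 hr

Final: 0.01839 hr


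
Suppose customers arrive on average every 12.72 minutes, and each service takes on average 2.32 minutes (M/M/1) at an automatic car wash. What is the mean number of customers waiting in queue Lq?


λ = 60/12.72 = 4.7170 /hr
μ = 60/2.32 = 25.8621 /hr
ρ = λ/μ = 4.7170/25.8621 = 0.1824
Lq = ρ²/(1−ρ) = 0.03327/0.8176 = 0.04069

Final: 0.04069


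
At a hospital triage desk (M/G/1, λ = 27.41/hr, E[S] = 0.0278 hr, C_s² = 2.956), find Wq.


ρ = λ·E[S] = 27.41·0.0278 = 0.7620
E[S²] = E[S]²(1+C_s²) = 0.0278²·(1+2.956) = 0.003057
Wq = λ·E[S²]/(2(1−ρ)) = 27.41·0.003057/(2·0.2380) = 0.17605 hr

Final: 0.17605 hr


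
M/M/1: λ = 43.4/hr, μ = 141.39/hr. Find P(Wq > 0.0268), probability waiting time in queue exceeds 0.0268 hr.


ρ = 43.4/141.39 = 0.3070
P(Wq > t) = ρ·e^{−(μ−λ)t} = 0.3070·e^{−2.6261}
= 0.3070·0.072358 = 0.022210

Final: 0.022210


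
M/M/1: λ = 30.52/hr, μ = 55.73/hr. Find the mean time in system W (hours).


W = 1/(μ−λ) = 1/(55.73 − 30.52) = 1/25.21 = 0.03967 hr

Final: 0.03967 hr


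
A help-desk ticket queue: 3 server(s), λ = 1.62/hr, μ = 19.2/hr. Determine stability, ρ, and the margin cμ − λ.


Total capacity cμ = 3·19.2 = 57.60/hr
ρ = λ/(cμ) = 1.62/57.60 = 0.02813
Stable ⇔ ρ < 1: YES
Spare capacity = cμ − λ = 57.60 − 1.62 = 55.98/hr

Final: ρ = 0.02813; stable; margin = 55.98/hr


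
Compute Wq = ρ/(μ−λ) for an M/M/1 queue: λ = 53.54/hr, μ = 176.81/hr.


ρ = 53.54/176.81 = 0.3028
Wq = ρ/(μ−λ) = 0.3028/(176.81 − 53.54) = 0.3028/123.27 = 0.002456 hr

Final: 0.002456 hr


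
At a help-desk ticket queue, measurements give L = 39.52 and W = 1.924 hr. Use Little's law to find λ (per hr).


λ = L/W = 39.52/1.924 = 20.5405 /hr

Final: 20.5405 /hr


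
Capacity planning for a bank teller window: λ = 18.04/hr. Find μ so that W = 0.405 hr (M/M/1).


W = 1/(μ−λ) ⇒ μ − λ = 1/W = 1/0.405 = 2.4691
μ = λ + 1/W = 18.04 + 2.4691 = 20.5091 per hr

Final: 20.5091 /hr


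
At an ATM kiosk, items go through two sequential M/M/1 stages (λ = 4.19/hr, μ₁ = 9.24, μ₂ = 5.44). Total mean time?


Each node sees arrival rate λ = 4.19/hr (tandem ⇒ throughput preserved).
W₁ = 1/(μ₁−λ) = 1/(9.24−4.19) = 0.19802 hr
W₂ = 1/(μ₂−λ) = 1/(5.44−4.19) = 0.80000 hr
W_total = W₁ + W₂ = 0.19802 + 0.80000 = 0.99802 hr

Final: 0.99802 hr


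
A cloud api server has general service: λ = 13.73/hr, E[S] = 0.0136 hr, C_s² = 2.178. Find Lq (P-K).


ρ = λ·E[S] = 13.73·0.0136 = 0.1867
Lq = ρ²(1+C_s²)/(2(1−ρ)) = 0.03487·(1+2.178)/(2·0.8133)
= 0.03487·3.1780/1.6265 = 0.06813

Final: 0.06813


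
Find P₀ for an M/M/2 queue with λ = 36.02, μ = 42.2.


a = λ/μ = 36.02/42.2 = 0.8536; ρ = a/c = 0.4268
Σ_{k=0}^{1} a^k/k! (terms k=0..1) = 1.00000 + 0.85355 = 1.85355
Tail: a^2/(2!(1−ρ)) = 0.72856/(2·0.5732) = 0.63549
P₀ = 1/(1.85355 + 0.63549) = 1/2.48905 = 0.401761

Final: 0.401761


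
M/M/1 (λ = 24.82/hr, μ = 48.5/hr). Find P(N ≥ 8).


ρ = 24.82/48.5 = 0.5118
P(N ≥ n) = ρ^n = 0.5118^8 = 0.004704

Final: 0.004704


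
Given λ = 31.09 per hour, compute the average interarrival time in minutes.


Mean interarrival time = 1/λ = 1/31.09 hour = 0.03216 hour
In minutes: 0.03216 × 60 = 1.9299 min

Final: 1.9299 min


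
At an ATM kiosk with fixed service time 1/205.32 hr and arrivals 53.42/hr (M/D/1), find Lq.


ρ = 53.42/205.32 = 0.2602
M/D/1: Lq = ρ²/(2(1−ρ)) = 0.06769/(2·0.7398) = 0.04575

Final: 0.04575


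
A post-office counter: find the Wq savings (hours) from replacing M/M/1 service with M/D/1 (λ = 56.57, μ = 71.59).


ρ = 56.57/71.59 = 0.7902
Wq(M/M/1) = ρ/(μ−λ) = 0.7902/15.02 = 0.05261 hr
Wq(M/D/1) = ρ/(2(μ−λ)) = 0.02630 hr
Savings = 0.05261 − 0.02630 = 0.02630 hr

Final: 0.02630 hr


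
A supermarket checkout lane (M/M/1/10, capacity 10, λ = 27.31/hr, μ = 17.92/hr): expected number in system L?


ρ = 27.31/17.92 = 1.5240
L = ρ[1 − (K+1)ρ^K + Kρ^(K+1)] / [(1−ρ)(1−ρ^(K+1))]
Numerator: 1.5240·(1 − 11·67.582919 + 10·102.996067) = 438.222723
Denominator: (-0.5240)·(-101.996067) = 53.445484
L = 438.222723/53.445484 = 8.1994

Final: 8.1994


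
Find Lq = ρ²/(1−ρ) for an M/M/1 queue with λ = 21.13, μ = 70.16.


ρ = 21.13/70.16 = 0.3012
Lq = ρ²/(1−ρ) = 0.09070/0.6988 = 0.1298

Final: 0.1298


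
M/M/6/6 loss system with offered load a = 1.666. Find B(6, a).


B(c,a) = (a^c/c!) / Σ_{k=0}^{c} a^k/k!
a^6/6! = 0.029697
Σ terms (k=0..6): 1.00000 + 1.66600 + 1.38778 + 0.77068 + 0.32099 + 0.10695 + 0.02970 = 5.282096
B = 0.029697/5.282096 = 0.005622

Final: 0.005622


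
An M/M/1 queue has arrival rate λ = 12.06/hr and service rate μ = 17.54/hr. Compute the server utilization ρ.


ρ = λ/μ = 12.06/17.54 = 0.6876

Final: 0.6876


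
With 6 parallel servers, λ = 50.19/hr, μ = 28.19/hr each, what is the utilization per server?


ρ = λ/(cμ) = 50.19/(6·28.19) = 50.19/169.14 = 0.2967

Final: 0.2967


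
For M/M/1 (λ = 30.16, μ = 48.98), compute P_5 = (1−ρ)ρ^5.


ρ = 30.16/48.98 = 0.6158
P_n = (1−ρ)·ρ^n = (1 − 0.6158)·0.6158^5 = 0.3842·0.088524 = 0.034014

Final: 0.034014


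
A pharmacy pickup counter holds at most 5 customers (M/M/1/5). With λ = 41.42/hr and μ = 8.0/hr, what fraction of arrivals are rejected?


ρ = λ/μ = 41.42/8.0 = 5.1775
P_K = (1−ρ)ρ^K/(1−ρ^(K+1)) = (-4.1775·3720.493395)/(1 − 19262.854551)
= -15542.361156/-19261.854551 = 0.806898

Final: 0.806898


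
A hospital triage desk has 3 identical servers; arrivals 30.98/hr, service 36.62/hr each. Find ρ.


ρ = λ/(cμ) = 30.98/(3·36.62) = 30.98/109.86 = 0.2820

Final: 0.2820


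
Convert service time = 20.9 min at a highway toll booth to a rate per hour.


μ = 1/(service time) in consistent units.
1 hour = 60 min, so μ = 60/20.9 = 2.8708 per hour

Final: 2.8708 /hr


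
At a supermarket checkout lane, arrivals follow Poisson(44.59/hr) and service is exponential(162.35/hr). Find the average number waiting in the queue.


ρ = 44.59/162.35 = 0.2747
Lq = ρ²/(1−ρ) = 0.07543/0.7253 = 0.1040

Final: 0.1040


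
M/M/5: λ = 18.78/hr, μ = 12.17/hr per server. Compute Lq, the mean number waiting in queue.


a = λ/μ = 1.5431; ρ = a/5 = 0.3086
P₀ = 0.213312
Lq = P₀·a^c·ρ / (c!·(1−ρ)²) = 0.213312·8.75034·0.3086/(120·0.47800)
= 0.01004

Final: 0.01004


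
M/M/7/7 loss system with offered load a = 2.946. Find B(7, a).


B(c,a) = (a^c/c!) / Σ_{k=0}^{c} a^k/k!
a^7/7! = 0.382119
Σ terms (k=0..7): 1.00000 + 2.94600 + 4.33946 + 4.26135 + 3.13848 + 1.84919 + 0.90795 + 0.38212 = 18.824556
B = 0.382119/18.824556 = 0.020299

Final: 0.020299


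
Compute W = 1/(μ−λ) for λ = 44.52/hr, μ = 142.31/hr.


W = 1/(μ−λ) = 1/(142.31 − 44.52) = 1/97.79 = 0.01023 hr

Final: 0.01023 hr


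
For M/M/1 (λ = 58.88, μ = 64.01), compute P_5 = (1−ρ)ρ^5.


ρ = 58.88/64.01 = 0.9199
P_n = (1−ρ)·ρ^n = (1 − 0.9199)·0.9199^5 = 0.08014·0.658567 = 0.052780

Final: 0.052780


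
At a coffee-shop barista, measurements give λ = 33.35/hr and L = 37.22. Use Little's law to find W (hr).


W = L/λ = 37.22/33.35 = 1.1160 hr

Final: 1.1160 hr


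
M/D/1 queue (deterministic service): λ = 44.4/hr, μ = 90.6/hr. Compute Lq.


ρ = 44.4/90.6 = 0.4901
M/D/1: Lq = ρ²/(2(1−ρ)) = 0.2402/(2·0.5099) = 0.23549

Final: 0.23549


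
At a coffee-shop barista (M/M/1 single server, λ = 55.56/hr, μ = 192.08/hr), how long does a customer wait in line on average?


ρ = 55.56/192.08 = 0.2893
Wq = ρ/(μ−λ) = 0.2893/(192.08 − 55.56) = 0.2893/136.52 = 0.002119 hr

Final: 0.002119 hr


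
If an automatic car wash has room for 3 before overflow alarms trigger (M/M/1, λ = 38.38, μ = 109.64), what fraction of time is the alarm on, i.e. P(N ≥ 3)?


ρ = 38.38/109.64 = 0.3501
P(N ≥ n) = ρ^n = 0.3501^3 = 0.042895

Final: 0.042895


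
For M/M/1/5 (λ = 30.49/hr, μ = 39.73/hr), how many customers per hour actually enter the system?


ρ = 0.7674; P_K = (1−ρ)ρ^5/(1−ρ^6) = 0.077802
λ_eff = λ(1 − P_K) = 30.49·(1 − 0.077802) = 30.49·0.922198 = 28.1178 /hr

Final: 28.1178 /hr


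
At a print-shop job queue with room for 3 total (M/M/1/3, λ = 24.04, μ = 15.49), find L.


ρ = 24.04/15.49 = 1.5520
L = ρ[1 − (K+1)ρ^K + Kρ^(K+1)] / [(1−ρ)(1−ρ^(K+1))]
Numerator: 1.5520·(1 − 4·3.738085 + 3·5.801392) = 5.357143
Denominator: (-0.5520)·(-4.801392) = 2.650219
L = 5.357143/2.650219 = 2.0214

Final: 2.0214


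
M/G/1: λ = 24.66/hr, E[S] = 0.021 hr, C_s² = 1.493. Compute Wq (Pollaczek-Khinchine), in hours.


ρ = λ·E[S] = 24.66·0.021 = 0.5179
E[S²] = E[S]²(1+C_s²) = 0.021²·(1+1.493) = 0.001099
Wq = λ·E[S²]/(2(1−ρ)) = 24.66·0.001099/(2·0.4821) = 0.02812 hr

Final: 0.02812 hr


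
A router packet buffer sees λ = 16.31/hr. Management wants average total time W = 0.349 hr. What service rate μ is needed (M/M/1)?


W = 1/(μ−λ) ⇒ μ − λ = 1/W = 1/0.349 = 2.8653
μ = λ + 1/W = 16.31 + 2.8653 = 19.1753 per hr

Final: 19.1753 /hr


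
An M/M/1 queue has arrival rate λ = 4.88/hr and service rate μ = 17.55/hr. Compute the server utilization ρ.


ρ = λ/μ = 4.88/17.55 = 0.2781

Final: 0.2781


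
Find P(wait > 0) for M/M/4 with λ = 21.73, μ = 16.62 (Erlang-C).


a = λ/μ = 1.3075; ρ = a/4 = 0.3269
P₀ = 0.269137 (from M/M/c formula)
C(c,a) = [a^c/(c!(1−ρ))]·P₀ = [2.92223/(24·0.6731)]·0.269137
= 0.18088·0.269137 = 0.048683

Final: 0.048683


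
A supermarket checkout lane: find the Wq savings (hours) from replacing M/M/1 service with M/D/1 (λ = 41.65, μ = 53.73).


ρ = 41.65/53.73 = 0.7752
Wq(M/M/1) = ρ/(μ−λ) = 0.7752/12.08 = 0.06417 hr
Wq(M/D/1) = ρ/(2(μ−λ)) = 0.03208 hr
Savings = 0.06417 − 0.03208 = 0.03208 hr

Final: 0.03208 hr


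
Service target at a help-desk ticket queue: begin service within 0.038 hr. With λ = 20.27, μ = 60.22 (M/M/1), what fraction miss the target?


ρ = 20.27/60.22 = 0.3366
P(Wq > t) = ρ·e^{−(μ−λ)t} = 0.3366·e^{−1.5181}
= 0.3366·0.219128 = 0.073758

Final: 0.073758


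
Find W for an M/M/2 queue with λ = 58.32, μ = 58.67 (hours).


a = 0.9940; ρ = 0.4970; P₀ = 0.335990
Lq = P₀·a^c·ρ/(c!(1−ρ)²) = 0.32611
Wq = Lq/λ = 0.32611/58.32 = 0.005592 hr
W = Wq + 1/μ = 0.005592 + 0.01704 = 0.02264 hr

Final: 0.02264 hr


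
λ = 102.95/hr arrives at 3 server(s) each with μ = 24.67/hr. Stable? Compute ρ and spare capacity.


Total capacity cμ = 3·24.67 = 74.01/hr
ρ = λ/(cμ) = 102.95/74.01 = 1.3910
Stable ⇔ ρ < 1: NO
Spare capacity = cμ − λ = 74.01 − 102.95 = -28.94/hr

Final: ρ = 1.3910; unstable; margin = -28.94/hr


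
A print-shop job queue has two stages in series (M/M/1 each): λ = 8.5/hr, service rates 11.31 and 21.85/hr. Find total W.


Each node sees arrival rate λ = 8.5/hr (tandem ⇒ throughput preserved).
W₁ = 1/(μ₁−λ) = 1/(11.31−8.5) = 0.35587 hr
W₂ = 1/(μ₂−λ) = 1/(21.85−8.5) = 0.07491 hr
W_total = W₁ + W₂ = 0.35587 + 0.07491 = 0.43078 hr

Final: 0.43078 hr


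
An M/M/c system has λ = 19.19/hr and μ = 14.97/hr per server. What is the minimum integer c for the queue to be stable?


Stability requires cμ > λ ⇔ c > λ/μ.
λ/μ = 19.19/14.97 = 1.2819
Minimum integer c = ⌊1.2819⌋ + 1 = 2
Check: 2·14.97 = 29.94 > 19.19, while 1·14.97 = 14.97 ≤ 19.19

Final: 2 servers


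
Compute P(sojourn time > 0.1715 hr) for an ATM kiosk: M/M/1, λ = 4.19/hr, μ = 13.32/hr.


W ~ Exponential(μ−λ) for M/M/1.
μ − λ = 13.32 − 4.19 = 9.1300
P(W > t) = e^{−(μ−λ)t} = e^{−1.5658} = 0.208922

Final: 0.208922


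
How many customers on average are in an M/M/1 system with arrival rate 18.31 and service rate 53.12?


ρ = λ/μ = 18.31/53.12 = 0.3447
L = ρ/(1−ρ) = 0.3447/(1 − 0.3447) = 0.3447/0.6553 = 0.5260

Final: 0.5260


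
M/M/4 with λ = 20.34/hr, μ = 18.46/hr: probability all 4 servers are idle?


a = λ/μ = 20.34/18.46 = 1.1018; ρ = a/c = 0.2755
Σ_{k=0}^{3} a^k/k! (terms k=0..3) = 1.00000 + 1.10184 + 0.60703 + 0.22295 = 2.93182
Tail: a^4/(4!(1−ρ)) = 1.47393/(24·0.7245) = 0.08476
P₀ = 1/(2.93182 + 0.08476) = 1/3.01658 = 0.331501

Final: 0.331501


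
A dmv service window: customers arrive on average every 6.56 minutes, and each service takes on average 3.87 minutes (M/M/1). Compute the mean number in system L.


λ = 60/6.56 = 9.1463 /hr
μ = 60/3.87 = 15.5039 /hr
ρ = λ/μ = 9.1463/15.5039 = 0.5899
L = ρ/(1−ρ) = 0.5899/0.4101 = 1.4387

Final: 1.4387


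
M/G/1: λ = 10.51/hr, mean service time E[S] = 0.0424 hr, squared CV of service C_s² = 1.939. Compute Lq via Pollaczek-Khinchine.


ρ = λ·E[S] = 10.51·0.0424 = 0.4456
Lq = ρ²(1+C_s²)/(2(1−ρ)) = 0.1986·(1+1.939)/(2·0.5544)
= 0.1986·2.9390/1.1088 = 0.52638

Final: 0.52638


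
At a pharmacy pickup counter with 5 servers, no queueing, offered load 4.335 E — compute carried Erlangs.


B(5,4.335) = 0.228708 (Erlang-B)
Carried load = a(1 − B) = 4.335·(1 − 0.228708) = 4.335·0.771292 = 3.3435 E

Final: 3.3435 Erlangs


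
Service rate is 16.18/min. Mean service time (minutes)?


Mean service time = 1/μ = 1/16.18 minute = 0.06180 minute
In minutes: 0.06180 × 1 = 0.06180 min

Final: 0.06180 min


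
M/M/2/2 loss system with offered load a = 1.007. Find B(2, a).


B(c,a) = (a^c/c!) / Σ_{k=0}^{c} a^k/k!
a^2/2! = 0.507024
Σ terms (k=0..2): 1.00000 + 1.00700 + 0.50702 = 2.514024
B = 0.507024/2.514024 = 0.201678

Final: 0.201678


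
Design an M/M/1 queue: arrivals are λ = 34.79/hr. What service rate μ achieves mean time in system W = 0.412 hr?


W = 1/(μ−λ) ⇒ μ − λ = 1/W = 1/0.412 = 2.4272
μ = λ + 1/W = 34.79 + 2.4272 = 37.2172 per hr

Final: 37.2172 /hr


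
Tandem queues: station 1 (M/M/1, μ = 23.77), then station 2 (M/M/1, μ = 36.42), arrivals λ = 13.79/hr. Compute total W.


Each node sees arrival rate λ = 13.79/hr (tandem ⇒ throughput preserved).
W₁ = 1/(μ₁−λ) = 1/(23.77−13.79) = 0.10020 hr
W₂ = 1/(μ₂−λ) = 1/(36.42−13.79) = 0.04419 hr
W_total = W₁ + W₂ = 0.10020 + 0.04419 = 0.14439 hr

Final: 0.14439 hr


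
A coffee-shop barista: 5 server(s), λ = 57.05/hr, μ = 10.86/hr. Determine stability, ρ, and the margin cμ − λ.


Total capacity cμ = 5·10.86 = 54.30/hr
ρ = λ/(cμ) = 57.05/54.30 = 1.0506
Stable ⇔ ρ < 1: NO
Spare capacity = cμ − λ = 54.30 − 57.05 = -2.75/hr

Final: ρ = 1.0506; unstable; margin = -2.75/hr


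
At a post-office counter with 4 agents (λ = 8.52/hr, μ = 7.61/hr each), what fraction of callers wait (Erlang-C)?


a = λ/μ = 1.1196; ρ = a/4 = 0.2799
P₀ = 0.325615 (from M/M/c formula)
C(c,a) = [a^c/(c!(1−ρ))]·P₀ = [1.57116/(24·0.7201)]·0.325615
= 0.09091·0.325615 = 0.029602

Final: 0.029602


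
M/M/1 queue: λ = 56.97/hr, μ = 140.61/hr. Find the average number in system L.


ρ = λ/μ = 56.97/140.61 = 0.4052
L = ρ/(1−ρ) = 0.4052/(1 − 0.4052) = 0.4052/0.5948 = 0.6811

Final: 0.6811


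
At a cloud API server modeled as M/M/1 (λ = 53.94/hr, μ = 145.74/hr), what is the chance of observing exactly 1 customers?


ρ = 53.94/145.74 = 0.3701
P_n = (1−ρ)·ρ^n = (1 − 0.3701)·0.3701^1 = 0.6299·0.370111 = 0.233129

Final: 0.233129


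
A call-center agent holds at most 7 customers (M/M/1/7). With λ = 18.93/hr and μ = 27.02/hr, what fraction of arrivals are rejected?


ρ = λ/μ = 18.93/27.02 = 0.7006
P_K = (1−ρ)ρ^K/(1−ρ^(K+1)) = (0.2994·0.082843)/(1 − 0.058039)
= 0.024804/0.941961 = 0.026332

Final: 0.026332


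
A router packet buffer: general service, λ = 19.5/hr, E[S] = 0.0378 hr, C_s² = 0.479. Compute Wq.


ρ = λ·E[S] = 19.5·0.0378 = 0.7371
E[S²] = E[S]²(1+C_s²) = 0.0378²·(1+0.479) = 0.002113
Wq = λ·E[S²]/(2(1−ρ)) = 19.5·0.002113/(2·0.2629) = 0.07837 hr

Final: 0.07837 hr
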